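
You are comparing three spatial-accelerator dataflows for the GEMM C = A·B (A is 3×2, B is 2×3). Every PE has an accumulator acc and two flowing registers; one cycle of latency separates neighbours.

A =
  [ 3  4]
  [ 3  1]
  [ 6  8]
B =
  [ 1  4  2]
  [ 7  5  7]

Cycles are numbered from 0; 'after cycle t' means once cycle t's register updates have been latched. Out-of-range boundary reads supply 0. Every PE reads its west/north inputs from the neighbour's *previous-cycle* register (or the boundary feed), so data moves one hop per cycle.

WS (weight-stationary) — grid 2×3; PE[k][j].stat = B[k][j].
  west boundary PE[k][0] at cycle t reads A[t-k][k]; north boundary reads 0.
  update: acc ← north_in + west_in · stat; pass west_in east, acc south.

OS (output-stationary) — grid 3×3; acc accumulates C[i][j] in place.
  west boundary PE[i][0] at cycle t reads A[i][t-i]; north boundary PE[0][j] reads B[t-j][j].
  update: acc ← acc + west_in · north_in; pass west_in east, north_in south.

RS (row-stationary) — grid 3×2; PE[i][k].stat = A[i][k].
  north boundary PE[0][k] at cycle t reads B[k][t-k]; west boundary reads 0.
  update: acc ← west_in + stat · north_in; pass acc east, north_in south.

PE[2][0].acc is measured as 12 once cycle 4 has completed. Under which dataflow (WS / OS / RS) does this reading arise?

— WS: 2×3 array has no PE[2][0].
OS [3×3] PE[2][0] across cycles:
  after 0 — PE[2][0] acc=0, pass-E 0, pass-S 0
  after 1 — PE[2][0] acc=0, pass-E 0, pass-S 0
  after 2 — PE[2][0] acc=6, pass-E 6, pass-S 1
  after 3 — PE[2][0] acc=62, pass-E 8, pass-S 7
  after 4 — PE[2][0] acc=62, pass-E 0, pass-S 0
RS [3×2] PE[2][0] across cycles:
  after 0 — PE[2][0] acc=0, pass-E 0, pass-S 0
  after 1 — PE[2][0] acc=0, pass-E 0, pass-S 0
  after 2 — PE[2][0] acc=6, pass-E 6, pass-S 1
  after 3 — PE[2][0] acc=24, pass-E 24, pass-S 4
  after 4 — PE[2][0] acc=12, pass-E 12, pass-S 2

dataflow = RS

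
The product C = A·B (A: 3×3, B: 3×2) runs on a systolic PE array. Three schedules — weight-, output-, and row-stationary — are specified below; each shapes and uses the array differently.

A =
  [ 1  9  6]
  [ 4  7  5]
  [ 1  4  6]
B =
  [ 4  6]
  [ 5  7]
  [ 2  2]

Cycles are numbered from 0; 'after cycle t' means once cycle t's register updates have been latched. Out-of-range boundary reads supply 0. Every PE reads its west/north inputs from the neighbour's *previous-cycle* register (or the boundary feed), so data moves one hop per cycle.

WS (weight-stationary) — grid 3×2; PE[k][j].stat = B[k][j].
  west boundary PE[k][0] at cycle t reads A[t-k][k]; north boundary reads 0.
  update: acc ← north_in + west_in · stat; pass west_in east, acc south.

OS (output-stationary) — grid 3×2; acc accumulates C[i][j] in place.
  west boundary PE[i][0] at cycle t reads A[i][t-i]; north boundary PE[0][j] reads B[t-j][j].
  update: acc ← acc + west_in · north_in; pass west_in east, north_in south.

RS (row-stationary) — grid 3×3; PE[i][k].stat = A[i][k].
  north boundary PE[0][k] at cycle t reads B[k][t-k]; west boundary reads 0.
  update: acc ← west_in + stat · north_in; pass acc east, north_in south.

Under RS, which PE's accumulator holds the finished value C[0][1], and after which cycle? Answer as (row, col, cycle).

(row, col, cycle) = (0, 2, 3)

RS: C[0][1] accumulates in PE[0][2]:
  c0 r0c2: 0 / 0 / 0
  c1 r0c2: 0 / 0 / 0
  c2 r0c2: 61 / 61 / 2
  c3 r0c2: 81 / 81 / 2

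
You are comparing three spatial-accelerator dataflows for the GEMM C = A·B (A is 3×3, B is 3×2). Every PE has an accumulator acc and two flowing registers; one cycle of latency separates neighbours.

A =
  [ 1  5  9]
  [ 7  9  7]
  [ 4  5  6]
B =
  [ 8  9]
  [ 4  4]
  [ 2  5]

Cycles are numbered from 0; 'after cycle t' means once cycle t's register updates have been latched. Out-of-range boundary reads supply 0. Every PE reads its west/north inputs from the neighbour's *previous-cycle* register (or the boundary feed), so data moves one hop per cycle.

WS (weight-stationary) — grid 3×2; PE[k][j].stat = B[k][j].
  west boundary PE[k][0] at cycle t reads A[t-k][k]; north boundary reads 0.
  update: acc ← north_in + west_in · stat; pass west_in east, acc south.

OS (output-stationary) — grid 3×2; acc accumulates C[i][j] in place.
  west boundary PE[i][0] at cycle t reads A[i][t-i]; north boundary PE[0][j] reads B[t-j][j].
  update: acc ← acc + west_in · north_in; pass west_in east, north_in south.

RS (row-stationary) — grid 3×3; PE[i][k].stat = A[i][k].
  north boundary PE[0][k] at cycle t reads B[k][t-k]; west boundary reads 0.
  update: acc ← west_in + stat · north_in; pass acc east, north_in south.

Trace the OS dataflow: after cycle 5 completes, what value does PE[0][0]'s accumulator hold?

PE[0][0].acc = 46

OS (3×2). Following PE[0][0] plus its west/north inputs:
  cycle 0: PE[0][0] → acc 8, east 1, south 8
  cycle 1: PE[0][0] → acc 28, east 5, south 4
  cycle 2: PE[0][0] → acc 46, east 9, south 2
  cycle 3: PE[0][0] → acc 46, east 0, south 0
  cycle 4: PE[0][0] → acc 46, east 0, south 0
  cycle 5: PE[0][0] → acc 46, east 0, south 0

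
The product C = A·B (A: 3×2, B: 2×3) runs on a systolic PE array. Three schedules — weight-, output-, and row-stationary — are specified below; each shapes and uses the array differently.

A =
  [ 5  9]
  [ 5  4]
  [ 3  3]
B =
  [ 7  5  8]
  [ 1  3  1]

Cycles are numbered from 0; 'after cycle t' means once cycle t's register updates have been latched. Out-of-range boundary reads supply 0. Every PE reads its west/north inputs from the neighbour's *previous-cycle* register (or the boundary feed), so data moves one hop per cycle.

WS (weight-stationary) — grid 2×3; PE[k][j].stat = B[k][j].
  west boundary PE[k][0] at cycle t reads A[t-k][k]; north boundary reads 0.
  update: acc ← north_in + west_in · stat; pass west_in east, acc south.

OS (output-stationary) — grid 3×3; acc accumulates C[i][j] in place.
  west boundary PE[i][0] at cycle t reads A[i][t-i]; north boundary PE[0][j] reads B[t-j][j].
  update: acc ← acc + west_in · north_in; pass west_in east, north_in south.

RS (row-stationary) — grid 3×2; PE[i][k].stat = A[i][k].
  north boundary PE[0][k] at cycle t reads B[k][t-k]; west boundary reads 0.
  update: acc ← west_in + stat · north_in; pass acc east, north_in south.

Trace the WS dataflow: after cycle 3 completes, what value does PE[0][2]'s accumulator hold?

WS on a 2×3 grid — tracing PE[0][2] and its feeders:
  [0] (0,1) acc=0 (h:0 v:0)
  [0] (0,2) acc=0 (h:0 v:0)
  [1] (0,1) acc=25 (h:5 v:25)
  [1] (0,2) acc=0 (h:0 v:0)
  [2] (0,1) acc=25 (h:5 v:25)
  [2] (0,2) acc=40 (h:5 v:40)
  [3] (0,1) acc=15 (h:3 v:15)
  [3] (0,2) acc=40 (h:5 v:40)

PE[0][2].acc = 40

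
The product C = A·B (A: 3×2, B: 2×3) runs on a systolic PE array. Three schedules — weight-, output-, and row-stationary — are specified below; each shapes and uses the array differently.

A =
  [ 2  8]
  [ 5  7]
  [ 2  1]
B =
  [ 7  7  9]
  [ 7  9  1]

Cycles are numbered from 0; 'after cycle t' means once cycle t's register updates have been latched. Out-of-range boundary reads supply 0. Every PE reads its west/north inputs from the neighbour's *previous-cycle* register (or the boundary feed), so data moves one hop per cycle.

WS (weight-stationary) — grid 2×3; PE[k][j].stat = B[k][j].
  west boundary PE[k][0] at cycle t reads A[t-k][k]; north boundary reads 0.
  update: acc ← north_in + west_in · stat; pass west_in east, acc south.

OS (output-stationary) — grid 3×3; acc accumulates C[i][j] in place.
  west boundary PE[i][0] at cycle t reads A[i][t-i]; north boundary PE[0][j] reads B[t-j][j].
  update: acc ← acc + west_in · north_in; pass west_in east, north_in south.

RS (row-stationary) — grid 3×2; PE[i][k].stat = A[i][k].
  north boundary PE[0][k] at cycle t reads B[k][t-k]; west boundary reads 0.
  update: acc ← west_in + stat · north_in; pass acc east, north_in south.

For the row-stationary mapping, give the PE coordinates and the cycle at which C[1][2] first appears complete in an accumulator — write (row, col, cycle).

RS — PE[1][1] is where C[1][2] collects:
  step 0 · PE1,1: acc=0; fwd→0 fwd↓0
  step 1 · PE1,1: acc=0; fwd→0 fwd↓0
  step 2 · PE1,1: acc=84; fwd→84 fwd↓7
  step 3 · PE1,1: acc=98; fwd→98 fwd↓9
  step 4 · PE1,1: acc=52; fwd→52 fwd↓1

(row, col, cycle) = (1, 1, 4)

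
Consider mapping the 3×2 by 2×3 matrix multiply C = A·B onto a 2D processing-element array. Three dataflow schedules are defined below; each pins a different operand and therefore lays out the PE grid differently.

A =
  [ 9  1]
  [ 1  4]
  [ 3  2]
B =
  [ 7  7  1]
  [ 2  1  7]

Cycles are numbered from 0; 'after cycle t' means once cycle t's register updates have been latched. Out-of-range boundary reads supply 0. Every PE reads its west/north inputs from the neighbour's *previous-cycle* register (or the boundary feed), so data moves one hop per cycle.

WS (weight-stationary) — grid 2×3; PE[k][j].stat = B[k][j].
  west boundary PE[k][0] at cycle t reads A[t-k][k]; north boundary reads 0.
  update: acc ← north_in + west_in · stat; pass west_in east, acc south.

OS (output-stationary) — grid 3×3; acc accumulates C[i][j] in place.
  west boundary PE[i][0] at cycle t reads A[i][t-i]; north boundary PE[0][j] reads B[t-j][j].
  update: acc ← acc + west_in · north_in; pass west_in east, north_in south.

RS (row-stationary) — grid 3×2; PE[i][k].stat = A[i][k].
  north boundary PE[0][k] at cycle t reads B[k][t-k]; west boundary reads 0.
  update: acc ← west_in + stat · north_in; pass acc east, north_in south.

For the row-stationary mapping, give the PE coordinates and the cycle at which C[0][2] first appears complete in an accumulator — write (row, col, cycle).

Under RS, C[0][2] lands at PE[0][1]:
  c0 r0c1: 0 / 0 / 0
  c1 r0c1: 65 / 65 / 2
  c2 r0c1: 64 / 64 / 1
  c3 r0c1: 16 / 16 / 7

(row, col, cycle) = (0, 1, 3)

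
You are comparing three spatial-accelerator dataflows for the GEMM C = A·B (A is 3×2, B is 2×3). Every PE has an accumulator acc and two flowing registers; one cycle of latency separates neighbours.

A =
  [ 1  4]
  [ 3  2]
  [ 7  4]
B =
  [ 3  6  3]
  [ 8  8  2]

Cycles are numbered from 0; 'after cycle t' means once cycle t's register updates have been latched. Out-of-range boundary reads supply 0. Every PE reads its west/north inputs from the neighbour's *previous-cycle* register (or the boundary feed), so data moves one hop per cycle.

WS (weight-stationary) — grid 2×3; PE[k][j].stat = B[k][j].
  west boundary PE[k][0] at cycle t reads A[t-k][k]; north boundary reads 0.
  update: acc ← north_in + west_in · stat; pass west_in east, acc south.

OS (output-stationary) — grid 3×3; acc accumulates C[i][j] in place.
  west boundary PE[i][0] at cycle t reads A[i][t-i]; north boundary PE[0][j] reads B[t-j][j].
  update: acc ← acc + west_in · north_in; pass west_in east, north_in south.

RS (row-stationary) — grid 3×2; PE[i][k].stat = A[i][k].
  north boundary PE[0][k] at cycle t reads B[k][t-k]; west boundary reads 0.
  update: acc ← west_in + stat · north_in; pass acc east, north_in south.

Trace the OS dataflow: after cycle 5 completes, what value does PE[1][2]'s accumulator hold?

PE[1][2].acc = 13

OS (3×3). Following PE[1][2] plus its west/north inputs:
  c0 r0c2: 0 / 0 / 0
  c0 r1c1: 0 / 0 / 0
  c0 r1c2: 0 / 0 / 0
  c1 r0c2: 0 / 0 / 0
  c1 r1c1: 0 / 0 / 0
  c1 r1c2: 0 / 0 / 0
  c2 r0c2: 3 / 1 / 3
  c2 r1c1: 18 / 3 / 6
  c2 r1c2: 0 / 0 / 0
  c3 r0c2: 11 / 4 / 2
  c3 r1c1: 34 / 2 / 8
  c3 r1c2: 9 / 3 / 3
  c4 r0c2: 11 / 0 / 0
  c4 r1c1: 34 / 0 / 0
  c4 r1c2: 13 / 2 / 2
  c5 r0c2: 11 / 0 / 0
  c5 r1c1: 34 / 0 / 0
  c5 r1c2: 13 / 0 / 0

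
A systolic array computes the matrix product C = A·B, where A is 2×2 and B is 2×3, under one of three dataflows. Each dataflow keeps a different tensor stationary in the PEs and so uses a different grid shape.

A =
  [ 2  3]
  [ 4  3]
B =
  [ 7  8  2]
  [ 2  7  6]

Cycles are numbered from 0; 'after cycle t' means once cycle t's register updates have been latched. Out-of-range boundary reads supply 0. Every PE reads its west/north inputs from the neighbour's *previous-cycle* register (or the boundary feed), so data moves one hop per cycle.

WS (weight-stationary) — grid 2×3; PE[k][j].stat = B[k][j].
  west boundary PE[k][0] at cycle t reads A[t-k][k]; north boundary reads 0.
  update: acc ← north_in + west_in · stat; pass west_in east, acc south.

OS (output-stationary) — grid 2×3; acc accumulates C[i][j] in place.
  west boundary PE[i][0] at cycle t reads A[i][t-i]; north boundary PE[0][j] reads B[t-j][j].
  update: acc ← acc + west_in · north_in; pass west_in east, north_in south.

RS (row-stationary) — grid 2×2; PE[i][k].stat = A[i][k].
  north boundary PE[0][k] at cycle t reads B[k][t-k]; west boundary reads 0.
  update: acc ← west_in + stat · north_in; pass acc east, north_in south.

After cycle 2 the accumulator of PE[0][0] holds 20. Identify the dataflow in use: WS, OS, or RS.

WS [2×3] PE[0][0] across cycles:
  cycle 0: PE[0][0] → acc 14, east 2, south 14
  cycle 1: PE[0][0] → acc 28, east 4, south 28
  cycle 2: PE[0][0] → acc 0, east 0, south 0
OS [2×3] PE[0][0] across cycles:
  cycle 0: PE[0][0] → acc 14, east 2, south 7
  cycle 1: PE[0][0] → acc 20, east 3, south 2
  cycle 2: PE[0][0] → acc 20, east 0, south 0
RS [2×2] PE[0][0] across cycles:
  cycle 0: PE[0][0] → acc 14, east 14, south 7
  cycle 1: PE[0][0] → acc 16, east 16, south 8
  cycle 2: PE[0][0] → acc 4, east 4, south 2

dataflow = OS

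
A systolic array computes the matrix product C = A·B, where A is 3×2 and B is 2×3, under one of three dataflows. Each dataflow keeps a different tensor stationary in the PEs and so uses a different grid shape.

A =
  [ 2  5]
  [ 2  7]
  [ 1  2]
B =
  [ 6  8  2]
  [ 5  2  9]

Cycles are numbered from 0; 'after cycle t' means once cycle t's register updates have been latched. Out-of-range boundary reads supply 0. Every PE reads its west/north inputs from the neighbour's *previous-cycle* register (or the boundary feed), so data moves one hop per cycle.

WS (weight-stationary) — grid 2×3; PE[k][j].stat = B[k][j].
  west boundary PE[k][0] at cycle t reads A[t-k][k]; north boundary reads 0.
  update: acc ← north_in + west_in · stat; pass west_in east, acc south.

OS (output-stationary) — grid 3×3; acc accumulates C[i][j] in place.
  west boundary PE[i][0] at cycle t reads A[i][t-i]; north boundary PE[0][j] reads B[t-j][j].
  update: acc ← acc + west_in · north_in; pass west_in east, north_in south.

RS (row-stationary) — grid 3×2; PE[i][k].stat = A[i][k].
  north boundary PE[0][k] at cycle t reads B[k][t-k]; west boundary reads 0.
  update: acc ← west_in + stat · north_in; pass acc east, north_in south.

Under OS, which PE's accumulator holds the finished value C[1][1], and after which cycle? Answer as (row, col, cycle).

OS: C[1][1] accumulates in PE[1][1]:
  step 0 · PE1,1: acc=0; fwd→0 fwd↓0
  step 1 · PE1,1: acc=0; fwd→0 fwd↓0
  step 2 · PE1,1: acc=16; fwd→2 fwd↓8
  step 3 · PE1,1: acc=30; fwd→7 fwd↓2

(row, col, cycle) = (1, 1, 3)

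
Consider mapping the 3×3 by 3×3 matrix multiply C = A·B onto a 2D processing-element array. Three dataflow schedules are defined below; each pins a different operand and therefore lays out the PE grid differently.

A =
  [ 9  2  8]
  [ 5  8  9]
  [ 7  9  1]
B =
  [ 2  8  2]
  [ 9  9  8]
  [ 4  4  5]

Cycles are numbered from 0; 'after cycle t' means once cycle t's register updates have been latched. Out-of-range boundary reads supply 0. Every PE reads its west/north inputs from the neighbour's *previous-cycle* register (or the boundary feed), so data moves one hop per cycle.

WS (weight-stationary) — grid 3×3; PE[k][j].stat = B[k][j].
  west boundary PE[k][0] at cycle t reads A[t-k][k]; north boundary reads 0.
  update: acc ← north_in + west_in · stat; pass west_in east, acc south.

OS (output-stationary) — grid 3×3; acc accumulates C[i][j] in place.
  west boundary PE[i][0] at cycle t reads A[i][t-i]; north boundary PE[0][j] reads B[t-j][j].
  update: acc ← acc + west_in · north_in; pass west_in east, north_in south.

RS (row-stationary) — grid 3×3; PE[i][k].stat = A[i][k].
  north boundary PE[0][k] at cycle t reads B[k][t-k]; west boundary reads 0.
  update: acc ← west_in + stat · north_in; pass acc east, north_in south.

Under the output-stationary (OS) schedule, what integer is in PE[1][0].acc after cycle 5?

OS (3×3). Following PE[1][0] plus its west/north inputs:
  @0  [0,0]  acc 18  |  →9  ↓2
  @0  [1,0]  acc 0  |  →0  ↓0
  @1  [0,0]  acc 36  |  →2  ↓9
  @1  [1,0]  acc 10  |  →5  ↓2
  @2  [0,0]  acc 68  |  →8  ↓4
  @2  [1,0]  acc 82  |  →8  ↓9
  @3  [0,0]  acc 68  |  →0  ↓0
  @3  [1,0]  acc 118  |  →9  ↓4
  @4  [0,0]  acc 68  |  →0  ↓0
  @4  [1,0]  acc 118  |  →0  ↓0
  @5  [0,0]  acc 68  |  →0  ↓0
  @5  [1,0]  acc 118  |  →0  ↓0

PE[1][0].acc = 118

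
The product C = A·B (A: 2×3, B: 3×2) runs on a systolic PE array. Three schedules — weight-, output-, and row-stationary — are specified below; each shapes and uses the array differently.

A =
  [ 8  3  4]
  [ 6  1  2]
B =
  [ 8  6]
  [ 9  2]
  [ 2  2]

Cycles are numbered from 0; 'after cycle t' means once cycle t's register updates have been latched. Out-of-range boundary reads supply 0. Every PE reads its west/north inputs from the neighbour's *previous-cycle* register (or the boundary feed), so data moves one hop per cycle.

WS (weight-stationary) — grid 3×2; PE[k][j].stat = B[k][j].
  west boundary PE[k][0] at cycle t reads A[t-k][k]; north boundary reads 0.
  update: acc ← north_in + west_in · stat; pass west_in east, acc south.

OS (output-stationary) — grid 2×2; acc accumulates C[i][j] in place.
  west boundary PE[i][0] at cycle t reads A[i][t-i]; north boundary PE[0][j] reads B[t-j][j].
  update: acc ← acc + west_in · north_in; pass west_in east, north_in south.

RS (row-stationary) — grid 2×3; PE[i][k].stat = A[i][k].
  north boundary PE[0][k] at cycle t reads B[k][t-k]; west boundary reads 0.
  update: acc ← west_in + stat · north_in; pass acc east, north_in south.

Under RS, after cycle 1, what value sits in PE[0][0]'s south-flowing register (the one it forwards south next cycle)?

RS (2×3). Following PE[0][0] plus its west/north inputs:
  after 0 — PE[0][0] acc=64, pass-E 64, pass-S 8
  after 1 — PE[0][0] acc=48, pass-E 48, pass-S 6

register = 6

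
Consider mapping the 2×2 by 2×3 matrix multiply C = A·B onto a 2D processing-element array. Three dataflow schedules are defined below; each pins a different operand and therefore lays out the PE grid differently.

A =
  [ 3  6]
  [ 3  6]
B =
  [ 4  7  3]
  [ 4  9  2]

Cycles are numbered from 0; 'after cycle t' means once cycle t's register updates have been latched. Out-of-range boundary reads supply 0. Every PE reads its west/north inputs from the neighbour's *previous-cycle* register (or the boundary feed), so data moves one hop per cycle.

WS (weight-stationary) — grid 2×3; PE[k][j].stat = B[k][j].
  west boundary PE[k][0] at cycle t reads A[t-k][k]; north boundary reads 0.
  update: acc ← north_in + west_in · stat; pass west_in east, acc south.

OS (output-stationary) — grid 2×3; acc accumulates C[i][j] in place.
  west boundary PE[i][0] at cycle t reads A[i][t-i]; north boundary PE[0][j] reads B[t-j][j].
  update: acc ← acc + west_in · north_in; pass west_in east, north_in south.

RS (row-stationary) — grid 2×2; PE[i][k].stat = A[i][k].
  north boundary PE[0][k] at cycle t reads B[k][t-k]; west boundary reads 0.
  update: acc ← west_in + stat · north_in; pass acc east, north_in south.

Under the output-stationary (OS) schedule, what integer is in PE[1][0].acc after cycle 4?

PE[1][0].acc = 36

OS (2×3). Following PE[1][0] plus its west/north inputs:
  after 0 — PE[0][0] acc=12, pass-E 3, pass-S 4
  after 0 — PE[1][0] acc=0, pass-E 0, pass-S 0
  after 1 — PE[0][0] acc=36, pass-E 6, pass-S 4
  after 1 — PE[1][0] acc=12, pass-E 3, pass-S 4
  after 2 — PE[0][0] acc=36, pass-E 0, pass-S 0
  after 2 — PE[1][0] acc=36, pass-E 6, pass-S 4
  after 3 — PE[0][0] acc=36, pass-E 0, pass-S 0
  after 3 — PE[1][0] acc=36, pass-E 0, pass-S 0
  after 4 — PE[0][0] acc=36, pass-E 0, pass-S 0
  after 4 — PE[1][0] acc=36, pass-E 0, pass-S 0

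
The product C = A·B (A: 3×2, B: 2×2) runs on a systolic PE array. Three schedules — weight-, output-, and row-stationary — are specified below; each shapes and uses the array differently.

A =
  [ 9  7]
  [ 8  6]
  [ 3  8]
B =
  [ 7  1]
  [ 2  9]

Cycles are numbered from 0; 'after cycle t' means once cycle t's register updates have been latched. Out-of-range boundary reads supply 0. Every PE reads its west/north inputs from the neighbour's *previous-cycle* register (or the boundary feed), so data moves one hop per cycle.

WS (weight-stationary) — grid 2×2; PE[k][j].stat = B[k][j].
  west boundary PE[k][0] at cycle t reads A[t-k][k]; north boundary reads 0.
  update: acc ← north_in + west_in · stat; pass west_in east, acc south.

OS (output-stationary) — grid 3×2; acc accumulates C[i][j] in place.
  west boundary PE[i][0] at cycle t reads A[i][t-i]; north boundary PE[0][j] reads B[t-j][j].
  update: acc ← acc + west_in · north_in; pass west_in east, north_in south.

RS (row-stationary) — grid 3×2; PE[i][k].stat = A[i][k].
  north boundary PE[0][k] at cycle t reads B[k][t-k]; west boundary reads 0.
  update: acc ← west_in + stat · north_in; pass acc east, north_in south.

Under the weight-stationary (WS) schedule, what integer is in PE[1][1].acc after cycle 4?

WS on a 2×2 grid — tracing PE[1][1] and its feeders:
  after 0 — PE[0][1] acc=0, pass-E 0, pass-S 0
  after 0 — PE[1][0] acc=0, pass-E 0, pass-S 0
  after 0 — PE[1][1] acc=0, pass-E 0, pass-S 0
  after 1 — PE[0][1] acc=9, pass-E 9, pass-S 9
  after 1 — PE[1][0] acc=77, pass-E 7, pass-S 77
  after 1 — PE[1][1] acc=0, pass-E 0, pass-S 0
  after 2 — PE[0][1] acc=8, pass-E 8, pass-S 8
  after 2 — PE[1][0] acc=68, pass-E 6, pass-S 68
  after 2 — PE[1][1] acc=72, pass-E 7, pass-S 72
  after 3 — PE[0][1] acc=3, pass-E 3, pass-S 3
  after 3 — PE[1][0] acc=37, pass-E 8, pass-S 37
  after 3 — PE[1][1] acc=62, pass-E 6, pass-S 62
  after 4 — PE[0][1] acc=0, pass-E 0, pass-S 0
  after 4 — PE[1][0] acc=0, pass-E 0, pass-S 0
  after 4 — PE[1][1] acc=75, pass-E 8, pass-S 75

PE[1][1].acc = 75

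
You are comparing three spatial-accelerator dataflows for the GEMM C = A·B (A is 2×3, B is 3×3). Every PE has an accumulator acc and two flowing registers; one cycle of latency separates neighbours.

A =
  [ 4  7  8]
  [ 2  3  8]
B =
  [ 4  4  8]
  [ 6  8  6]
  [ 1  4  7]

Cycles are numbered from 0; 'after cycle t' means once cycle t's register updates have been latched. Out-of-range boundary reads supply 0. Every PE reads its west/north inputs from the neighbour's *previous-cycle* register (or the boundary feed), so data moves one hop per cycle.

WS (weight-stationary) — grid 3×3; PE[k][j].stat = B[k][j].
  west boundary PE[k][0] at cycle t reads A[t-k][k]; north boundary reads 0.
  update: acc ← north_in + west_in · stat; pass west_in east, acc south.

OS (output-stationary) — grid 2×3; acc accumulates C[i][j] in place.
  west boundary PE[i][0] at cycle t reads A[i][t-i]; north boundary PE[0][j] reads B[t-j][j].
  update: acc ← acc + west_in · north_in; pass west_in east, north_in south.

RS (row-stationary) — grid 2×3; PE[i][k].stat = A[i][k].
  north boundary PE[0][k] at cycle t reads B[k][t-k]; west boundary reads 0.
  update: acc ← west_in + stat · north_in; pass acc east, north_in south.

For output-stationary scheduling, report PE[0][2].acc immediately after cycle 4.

OS on a 2×3 grid — tracing PE[0][2] and its feeders:
  cycle 0: PE[0][1] → acc 0, east 0, south 0
  cycle 0: PE[0][2] → acc 0, east 0, south 0
  cycle 1: PE[0][1] → acc 16, east 4, south 4
  cycle 1: PE[0][2] → acc 0, east 0, south 0
  cycle 2: PE[0][1] → acc 72, east 7, south 8
  cycle 2: PE[0][2] → acc 32, east 4, south 8
  cycle 3: PE[0][1] → acc 104, east 8, south 4
  cycle 3: PE[0][2] → acc 74, east 7, south 6
  cycle 4: PE[0][1] → acc 104, east 0, south 0
  cycle 4: PE[0][2] → acc 130, east 8, south 7

PE[0][2].acc = 130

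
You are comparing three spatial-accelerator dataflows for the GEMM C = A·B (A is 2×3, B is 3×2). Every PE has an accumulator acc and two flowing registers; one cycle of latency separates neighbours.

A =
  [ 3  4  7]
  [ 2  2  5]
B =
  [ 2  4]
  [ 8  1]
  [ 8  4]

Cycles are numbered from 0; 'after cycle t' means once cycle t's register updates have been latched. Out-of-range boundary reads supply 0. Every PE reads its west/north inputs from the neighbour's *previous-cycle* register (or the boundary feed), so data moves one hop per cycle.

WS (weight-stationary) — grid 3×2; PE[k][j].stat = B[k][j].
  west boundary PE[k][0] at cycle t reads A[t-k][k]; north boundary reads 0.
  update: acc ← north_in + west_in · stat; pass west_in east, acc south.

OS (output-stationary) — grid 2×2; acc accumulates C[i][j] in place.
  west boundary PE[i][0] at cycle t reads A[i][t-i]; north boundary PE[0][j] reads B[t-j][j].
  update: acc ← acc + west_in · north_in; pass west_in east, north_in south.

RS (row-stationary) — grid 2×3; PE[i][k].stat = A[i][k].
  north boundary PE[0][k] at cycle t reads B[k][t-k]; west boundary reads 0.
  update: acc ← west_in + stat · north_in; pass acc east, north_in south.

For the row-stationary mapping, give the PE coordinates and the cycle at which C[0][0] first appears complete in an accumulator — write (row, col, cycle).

(row, col, cycle) = (0, 2, 2)

RS — PE[0][2] is where C[0][0] collects:
  0: (0,2).acc=0  regs=<0,0>
  1: (0,2).acc=0  regs=<0,0>
  2: (0,2).acc=94  regs=<94,8>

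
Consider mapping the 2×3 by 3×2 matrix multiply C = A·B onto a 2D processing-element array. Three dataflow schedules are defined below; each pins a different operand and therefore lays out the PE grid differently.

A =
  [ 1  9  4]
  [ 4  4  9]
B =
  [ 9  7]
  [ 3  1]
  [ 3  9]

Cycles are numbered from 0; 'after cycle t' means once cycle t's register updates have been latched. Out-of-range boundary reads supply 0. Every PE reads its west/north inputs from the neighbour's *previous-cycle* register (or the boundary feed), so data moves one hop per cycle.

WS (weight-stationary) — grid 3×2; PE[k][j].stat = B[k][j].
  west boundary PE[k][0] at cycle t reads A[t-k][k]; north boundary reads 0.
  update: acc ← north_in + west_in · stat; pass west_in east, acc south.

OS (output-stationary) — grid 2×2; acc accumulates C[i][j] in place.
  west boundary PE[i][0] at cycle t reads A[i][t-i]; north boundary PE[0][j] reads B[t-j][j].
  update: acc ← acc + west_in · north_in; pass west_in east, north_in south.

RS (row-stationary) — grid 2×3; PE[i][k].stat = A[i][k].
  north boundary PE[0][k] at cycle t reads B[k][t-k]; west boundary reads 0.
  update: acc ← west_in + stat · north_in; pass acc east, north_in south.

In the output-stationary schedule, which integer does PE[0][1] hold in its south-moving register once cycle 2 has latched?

Tracing OS — 2×2 array, target PE[0][1]:
  step 0 · PE0,0: acc=9; fwd→1 fwd↓9
  step 0 · PE0,1: acc=0; fwd→0 fwd↓0
  step 1 · PE0,0: acc=36; fwd→9 fwd↓3
  step 1 · PE0,1: acc=7; fwd→1 fwd↓7
  step 2 · PE0,0: acc=48; fwd→4 fwd↓3
  step 2 · PE0,1: acc=16; fwd→9 fwd↓1

register = 1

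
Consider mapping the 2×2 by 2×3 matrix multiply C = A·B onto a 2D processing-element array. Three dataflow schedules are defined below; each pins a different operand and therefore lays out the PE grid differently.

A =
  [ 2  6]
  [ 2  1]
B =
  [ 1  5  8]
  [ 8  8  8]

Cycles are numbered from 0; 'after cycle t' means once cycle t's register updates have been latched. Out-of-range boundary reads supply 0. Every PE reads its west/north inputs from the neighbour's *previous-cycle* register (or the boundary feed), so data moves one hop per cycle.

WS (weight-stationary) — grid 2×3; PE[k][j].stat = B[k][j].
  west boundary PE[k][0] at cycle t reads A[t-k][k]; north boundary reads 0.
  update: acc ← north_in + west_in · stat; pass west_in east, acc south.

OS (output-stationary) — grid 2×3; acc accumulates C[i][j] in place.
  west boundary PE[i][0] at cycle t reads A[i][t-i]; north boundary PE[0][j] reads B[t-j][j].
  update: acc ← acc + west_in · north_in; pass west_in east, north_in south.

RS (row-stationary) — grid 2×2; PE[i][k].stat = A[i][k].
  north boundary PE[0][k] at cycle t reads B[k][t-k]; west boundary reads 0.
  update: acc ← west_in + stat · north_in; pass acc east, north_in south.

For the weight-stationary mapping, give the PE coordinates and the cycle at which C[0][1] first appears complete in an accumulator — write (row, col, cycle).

(row, col, cycle) = (1, 1, 2)

Under WS, C[0][1] lands at PE[1][1]:
  0: (1,1).acc=0  regs=<0,0>
  1: (1,1).acc=0  regs=<0,0>
  2: (1,1).acc=58  regs=<6,58>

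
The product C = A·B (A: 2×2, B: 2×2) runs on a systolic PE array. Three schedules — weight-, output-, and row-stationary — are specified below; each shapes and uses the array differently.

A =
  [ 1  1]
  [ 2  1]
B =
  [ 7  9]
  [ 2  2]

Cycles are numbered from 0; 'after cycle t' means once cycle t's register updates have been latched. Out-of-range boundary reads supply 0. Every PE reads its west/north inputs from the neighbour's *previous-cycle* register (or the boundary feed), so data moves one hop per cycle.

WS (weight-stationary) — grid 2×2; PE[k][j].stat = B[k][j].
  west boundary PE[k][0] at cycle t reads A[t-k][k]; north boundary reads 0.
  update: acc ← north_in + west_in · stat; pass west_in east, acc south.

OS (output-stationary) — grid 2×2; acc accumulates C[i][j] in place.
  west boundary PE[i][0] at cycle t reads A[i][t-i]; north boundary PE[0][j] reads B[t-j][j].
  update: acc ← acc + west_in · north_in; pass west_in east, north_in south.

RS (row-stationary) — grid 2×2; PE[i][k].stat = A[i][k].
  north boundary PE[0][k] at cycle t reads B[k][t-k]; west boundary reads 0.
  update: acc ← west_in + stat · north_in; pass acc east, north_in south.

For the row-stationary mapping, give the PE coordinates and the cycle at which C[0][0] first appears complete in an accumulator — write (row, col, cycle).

RS: C[0][0] accumulates in PE[0][1]:
  step 0 · PE0,1: acc=0; fwd→0 fwd↓0
  step 1 · PE0,1: acc=9; fwd→9 fwd↓2

(row, col, cycle) = (0, 1, 1)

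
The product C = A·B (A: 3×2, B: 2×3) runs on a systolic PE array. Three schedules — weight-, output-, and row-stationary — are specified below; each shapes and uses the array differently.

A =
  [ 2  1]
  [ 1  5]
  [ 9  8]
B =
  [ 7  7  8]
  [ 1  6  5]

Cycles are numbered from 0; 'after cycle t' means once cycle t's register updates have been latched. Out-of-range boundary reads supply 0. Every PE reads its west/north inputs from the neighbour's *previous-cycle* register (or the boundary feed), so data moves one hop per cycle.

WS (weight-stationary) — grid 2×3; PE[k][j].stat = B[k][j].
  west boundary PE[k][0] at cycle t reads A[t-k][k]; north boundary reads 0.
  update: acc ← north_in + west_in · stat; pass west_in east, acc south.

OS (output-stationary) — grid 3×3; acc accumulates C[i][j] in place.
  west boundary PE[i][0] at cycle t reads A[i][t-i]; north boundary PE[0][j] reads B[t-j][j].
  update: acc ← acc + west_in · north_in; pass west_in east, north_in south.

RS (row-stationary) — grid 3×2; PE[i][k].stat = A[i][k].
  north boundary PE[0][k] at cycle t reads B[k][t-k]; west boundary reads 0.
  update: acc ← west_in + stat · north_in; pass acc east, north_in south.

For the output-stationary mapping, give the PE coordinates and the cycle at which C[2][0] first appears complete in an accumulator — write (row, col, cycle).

(row, col, cycle) = (2, 0, 3)

OS: C[2][0] accumulates in PE[2][0]:
  0: (2,0).acc=0  regs=<0,0>
  1: (2,0).acc=0  regs=<0,0>
  2: (2,0).acc=63  regs=<9,7>
  3: (2,0).acc=71  regs=<8,1>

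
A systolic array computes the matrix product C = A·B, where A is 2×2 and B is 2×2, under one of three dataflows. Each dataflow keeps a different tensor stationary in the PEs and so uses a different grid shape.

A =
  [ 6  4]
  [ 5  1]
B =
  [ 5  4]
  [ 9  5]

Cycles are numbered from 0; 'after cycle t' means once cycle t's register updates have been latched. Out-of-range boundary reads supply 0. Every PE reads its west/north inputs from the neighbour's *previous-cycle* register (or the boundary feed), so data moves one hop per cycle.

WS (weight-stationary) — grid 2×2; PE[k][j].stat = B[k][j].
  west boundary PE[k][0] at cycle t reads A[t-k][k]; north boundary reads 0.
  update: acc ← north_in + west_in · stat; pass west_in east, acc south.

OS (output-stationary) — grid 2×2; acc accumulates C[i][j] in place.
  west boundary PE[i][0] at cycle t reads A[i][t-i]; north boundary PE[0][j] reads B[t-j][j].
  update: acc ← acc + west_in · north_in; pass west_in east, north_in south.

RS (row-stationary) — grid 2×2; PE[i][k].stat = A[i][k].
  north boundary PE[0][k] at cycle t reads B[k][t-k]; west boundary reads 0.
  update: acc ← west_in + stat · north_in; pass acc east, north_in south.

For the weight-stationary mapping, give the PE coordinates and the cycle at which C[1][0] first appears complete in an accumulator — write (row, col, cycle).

WS: C[1][0] accumulates in PE[1][0]:
  t=0 PE[1][0]: acc=0 h=0 v=0
  t=1 PE[1][0]: acc=66 h=4 v=66
  t=2 PE[1][0]: acc=34 h=1 v=34

(row, col, cycle) = (1, 0, 2)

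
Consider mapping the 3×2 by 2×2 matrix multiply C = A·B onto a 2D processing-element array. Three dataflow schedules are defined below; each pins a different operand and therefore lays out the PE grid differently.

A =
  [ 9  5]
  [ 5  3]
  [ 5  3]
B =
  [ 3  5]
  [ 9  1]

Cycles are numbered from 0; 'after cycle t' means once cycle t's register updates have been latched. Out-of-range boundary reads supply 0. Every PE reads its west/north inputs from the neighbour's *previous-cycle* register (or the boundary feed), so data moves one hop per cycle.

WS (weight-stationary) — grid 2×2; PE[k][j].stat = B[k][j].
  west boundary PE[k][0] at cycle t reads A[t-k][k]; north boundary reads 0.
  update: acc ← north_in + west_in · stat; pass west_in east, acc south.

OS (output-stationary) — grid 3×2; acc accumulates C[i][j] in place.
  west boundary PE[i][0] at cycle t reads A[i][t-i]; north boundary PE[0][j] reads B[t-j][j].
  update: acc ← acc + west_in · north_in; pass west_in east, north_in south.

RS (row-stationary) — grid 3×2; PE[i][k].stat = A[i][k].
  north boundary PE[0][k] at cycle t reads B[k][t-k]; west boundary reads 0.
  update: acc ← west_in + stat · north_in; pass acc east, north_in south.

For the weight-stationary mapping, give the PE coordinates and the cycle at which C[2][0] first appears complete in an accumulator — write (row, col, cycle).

Under WS, C[2][0] lands at PE[1][0]:
  after 0 — PE[1][0] acc=0, pass-E 0, pass-S 0
  after 1 — PE[1][0] acc=72, pass-E 5, pass-S 72
  after 2 — PE[1][0] acc=42, pass-E 3, pass-S 42
  after 3 — PE[1][0] acc=42, pass-E 3, pass-S 42

(row, col, cycle) = (1, 0, 3)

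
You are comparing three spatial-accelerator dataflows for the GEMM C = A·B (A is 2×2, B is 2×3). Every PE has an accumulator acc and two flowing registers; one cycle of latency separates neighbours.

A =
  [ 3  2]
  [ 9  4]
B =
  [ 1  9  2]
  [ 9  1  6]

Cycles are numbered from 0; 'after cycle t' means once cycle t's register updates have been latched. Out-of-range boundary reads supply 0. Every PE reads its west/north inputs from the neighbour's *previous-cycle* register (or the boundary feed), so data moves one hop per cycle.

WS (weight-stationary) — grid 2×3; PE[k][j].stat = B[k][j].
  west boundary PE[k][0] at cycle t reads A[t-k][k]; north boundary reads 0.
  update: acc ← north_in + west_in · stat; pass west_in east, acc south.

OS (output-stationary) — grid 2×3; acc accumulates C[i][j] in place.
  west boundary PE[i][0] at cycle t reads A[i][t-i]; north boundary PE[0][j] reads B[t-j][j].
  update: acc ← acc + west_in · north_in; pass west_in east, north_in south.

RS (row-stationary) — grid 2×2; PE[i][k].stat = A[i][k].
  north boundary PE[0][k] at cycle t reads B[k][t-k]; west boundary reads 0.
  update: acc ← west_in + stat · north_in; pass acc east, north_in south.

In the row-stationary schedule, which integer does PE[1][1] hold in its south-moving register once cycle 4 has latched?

register = 6

RS 2×2: PE[1][1] cycle-by-cycle (with neighbour feeds):
  t=0 PE[0][1]: acc=0 h=0 v=0
  t=0 PE[1][0]: acc=0 h=0 v=0
  t=0 PE[1][1]: acc=0 h=0 v=0
  t=1 PE[0][1]: acc=21 h=21 v=9
  t=1 PE[1][0]: acc=9 h=9 v=1
  t=1 PE[1][1]: acc=0 h=0 v=0
  t=2 PE[0][1]: acc=29 h=29 v=1
  t=2 PE[1][0]: acc=81 h=81 v=9
  t=2 PE[1][1]: acc=45 h=45 v=9
  t=3 PE[0][1]: acc=18 h=18 v=6
  t=3 PE[1][0]: acc=18 h=18 v=2
  t=3 PE[1][1]: acc=85 h=85 v=1
  t=4 PE[0][1]: acc=0 h=0 v=0
  t=4 PE[1][0]: acc=0 h=0 v=0
  t=4 PE[1][1]: acc=42 h=42 v=6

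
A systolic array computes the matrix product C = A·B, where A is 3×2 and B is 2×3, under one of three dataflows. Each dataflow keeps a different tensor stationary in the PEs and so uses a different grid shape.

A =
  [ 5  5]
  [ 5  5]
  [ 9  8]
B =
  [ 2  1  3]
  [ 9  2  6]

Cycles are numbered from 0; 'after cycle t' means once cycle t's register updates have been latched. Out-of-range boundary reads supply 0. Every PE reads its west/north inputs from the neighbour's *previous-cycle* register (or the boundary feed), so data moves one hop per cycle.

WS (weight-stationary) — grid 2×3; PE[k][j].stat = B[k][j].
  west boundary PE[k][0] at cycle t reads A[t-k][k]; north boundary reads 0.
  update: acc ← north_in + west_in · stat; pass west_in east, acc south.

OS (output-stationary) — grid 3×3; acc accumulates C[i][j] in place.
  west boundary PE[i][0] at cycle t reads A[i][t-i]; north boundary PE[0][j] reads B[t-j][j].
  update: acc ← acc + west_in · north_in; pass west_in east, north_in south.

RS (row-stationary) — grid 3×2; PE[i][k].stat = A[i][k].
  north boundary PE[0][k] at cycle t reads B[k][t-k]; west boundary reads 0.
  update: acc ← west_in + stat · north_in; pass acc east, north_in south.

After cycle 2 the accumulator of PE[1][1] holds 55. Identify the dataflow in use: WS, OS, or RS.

WS [2×3] PE[1][1] across cycles:
  step 0 · PE1,1: acc=0; fwd→0 fwd↓0
  step 1 · PE1,1: acc=0; fwd→0 fwd↓0
  step 2 · PE1,1: acc=15; fwd→5 fwd↓15
OS [3×3] PE[1][1] across cycles:
  step 0 · PE1,1: acc=0; fwd→0 fwd↓0
  step 1 · PE1,1: acc=0; fwd→0 fwd↓0
  step 2 · PE1,1: acc=5; fwd→5 fwd↓1
RS [3×2] PE[1][1] across cycles:
  step 0 · PE1,1: acc=0; fwd→0 fwd↓0
  step 1 · PE1,1: acc=0; fwd→0 fwd↓0
  step 2 · PE1,1: acc=55; fwd→55 fwd↓9

dataflow = RS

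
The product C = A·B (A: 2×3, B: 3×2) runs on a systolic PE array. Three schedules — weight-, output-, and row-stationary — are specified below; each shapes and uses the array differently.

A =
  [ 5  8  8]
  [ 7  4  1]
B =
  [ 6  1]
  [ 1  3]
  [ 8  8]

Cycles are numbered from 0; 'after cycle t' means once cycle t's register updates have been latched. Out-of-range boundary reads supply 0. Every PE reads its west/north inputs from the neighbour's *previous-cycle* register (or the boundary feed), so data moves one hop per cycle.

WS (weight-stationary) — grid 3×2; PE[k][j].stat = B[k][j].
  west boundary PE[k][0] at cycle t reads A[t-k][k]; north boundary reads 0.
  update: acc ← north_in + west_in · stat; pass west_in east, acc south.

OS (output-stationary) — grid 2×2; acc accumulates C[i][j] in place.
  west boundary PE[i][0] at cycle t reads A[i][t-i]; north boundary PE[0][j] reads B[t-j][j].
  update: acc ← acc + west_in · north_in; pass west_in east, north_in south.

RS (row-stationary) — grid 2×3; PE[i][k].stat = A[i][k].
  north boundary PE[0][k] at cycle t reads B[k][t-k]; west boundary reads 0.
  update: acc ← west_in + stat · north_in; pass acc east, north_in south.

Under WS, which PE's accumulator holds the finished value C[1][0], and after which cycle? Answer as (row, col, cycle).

(row, col, cycle) = (2, 0, 3)

Under WS, C[1][0] lands at PE[2][0]:
  [0] (2,0) acc=0 (h:0 v:0)
  [1] (2,0) acc=0 (h:0 v:0)
  [2] (2,0) acc=102 (h:8 v:102)
  [3] (2,0) acc=54 (h:1 v:54)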